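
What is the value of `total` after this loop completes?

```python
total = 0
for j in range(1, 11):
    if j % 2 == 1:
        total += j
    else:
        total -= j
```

Add odd, subtract even
`total` takes the values: 0 → 1 → -1 → 2 → -2 → 3 → -3 → 4 → -4 → 5 → -5

Answer: -5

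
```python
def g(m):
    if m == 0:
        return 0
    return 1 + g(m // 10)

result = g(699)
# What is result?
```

Count of digits of 699: 3

Answer: 3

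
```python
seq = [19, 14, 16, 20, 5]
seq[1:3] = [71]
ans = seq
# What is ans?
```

Trace:
`seq = [19, 14, 16, 20, 5]` → seq = [19, 14, 16, 20, 5]
`seq[1:3] = [71]` → seq = [19, 71, 20, 5]
`ans = seq` → ans = [19, 71, 20, 5]
So ans = [19, 71, 20, 5]

Answer: [19, 71, 20, 5]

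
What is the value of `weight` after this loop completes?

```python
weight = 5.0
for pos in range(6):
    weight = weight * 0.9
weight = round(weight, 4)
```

Exponential decay: 5.0 * 0.9^6
`weight` takes the values: 5.0 → 4.5 → 4.05 → 3.645 → 3.2805 → 2.95245 → 2.657205 → 2.6572

Answer: 2.6572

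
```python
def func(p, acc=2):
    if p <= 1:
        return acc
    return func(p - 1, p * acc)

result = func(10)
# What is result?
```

Accumulator trace (n, acc): (10, 2) -> (9, 20) -> (8, 180) -> (7, 1440) -> (6, 10080) -> (5, 60480) -> (4, 302400) -> (3, 1209600) -> (2, 3628800) -> (1, 7257600) -> return 7257600

Answer: 7257600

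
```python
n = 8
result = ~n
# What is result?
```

Trace:
`n = 8` → n = 8
`result = ~n` → result = -9
So result = -9

Answer: -9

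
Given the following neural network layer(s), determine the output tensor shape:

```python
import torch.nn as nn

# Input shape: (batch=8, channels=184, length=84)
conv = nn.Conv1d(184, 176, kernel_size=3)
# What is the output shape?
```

Input: (8, 184, 84) -> Output: (8, 176, 82)

Answer: (8, 176, 82)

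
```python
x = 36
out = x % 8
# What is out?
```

Trace:
`x = 36` → x = 36
`out = x % 8` → out = 4
So out = 4

Answer: 4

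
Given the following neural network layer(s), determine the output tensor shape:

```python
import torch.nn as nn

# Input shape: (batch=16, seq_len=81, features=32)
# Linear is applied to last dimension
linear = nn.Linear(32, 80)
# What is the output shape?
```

Input: (16, 81, 32) -> Output: (16, 81, 80)

Answer: (16, 81, 80)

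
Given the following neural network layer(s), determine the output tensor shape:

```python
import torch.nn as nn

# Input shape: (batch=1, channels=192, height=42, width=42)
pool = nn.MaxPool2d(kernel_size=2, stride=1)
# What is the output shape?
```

Input: (1, 192, 42, 42) -> Output: (1, 192, 41, 41)

Answer: (1, 192, 41, 41)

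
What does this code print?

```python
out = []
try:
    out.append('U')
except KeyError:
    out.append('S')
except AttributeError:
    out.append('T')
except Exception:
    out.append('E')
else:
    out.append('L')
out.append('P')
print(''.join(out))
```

Execution trace: 'U' (try body, no exception) → 'L' (else) → 'P' (after the try/except). Output: ULP

Answer: ULP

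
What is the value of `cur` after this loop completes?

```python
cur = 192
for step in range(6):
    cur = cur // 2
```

Halve 6 times: 192 // 2^6 = 3
`cur` takes the values: 192 → 96 → 48 → 24 → 12 → 6 → 3

Answer: 3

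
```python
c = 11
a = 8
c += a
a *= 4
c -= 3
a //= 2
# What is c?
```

Trace:
`c = 11` → c = 11
`a = 8` → a = 8
`c += a` → c = 19
`a *= 4` → a = 32
`c -= 3` → c = 16
`a //= 2` → a = 16
So c = 16

Answer: 16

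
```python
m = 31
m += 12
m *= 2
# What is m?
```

Trace:
`m = 31` → m = 31
`m += 12` → m = 43
`m *= 2` → m = 86
So m = 86

Answer: 86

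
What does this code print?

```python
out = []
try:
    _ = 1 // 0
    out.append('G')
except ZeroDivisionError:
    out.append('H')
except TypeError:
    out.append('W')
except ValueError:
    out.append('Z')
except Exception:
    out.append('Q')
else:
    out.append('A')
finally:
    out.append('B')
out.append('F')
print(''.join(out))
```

Execution trace: 'H' (except ZeroDivisionError) → 'B' (finally) → 'F' (after the try/except). Output: HBF

Answer: HBF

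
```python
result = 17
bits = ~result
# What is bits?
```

Trace:
`result = 17` → result = 17
`bits = ~result` → bits = -18
So bits = -18

Answer: -18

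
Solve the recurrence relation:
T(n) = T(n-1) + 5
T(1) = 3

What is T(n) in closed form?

Unrolling: T(n) = T(1) + 5·(n-1) = 3 + 5(n-1) = 5n - 2.

Answer: T(n) = 5n - 2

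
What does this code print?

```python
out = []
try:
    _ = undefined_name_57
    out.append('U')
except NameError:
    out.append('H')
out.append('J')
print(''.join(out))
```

Execution trace: 'H' (except NameError) → 'J' (after the try/except). Output: HJ

Answer: HJ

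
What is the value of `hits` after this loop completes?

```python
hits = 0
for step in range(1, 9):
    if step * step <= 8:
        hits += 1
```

Count numbers where step² ≤ 8
`hits` takes the values: 0 → 1 → 2

Answer: 2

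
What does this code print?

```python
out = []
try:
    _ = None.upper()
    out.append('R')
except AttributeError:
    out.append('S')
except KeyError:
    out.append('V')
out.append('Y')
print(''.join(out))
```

Execution trace: 'S' (except AttributeError) → 'Y' (after the try/except). Output: SY

Answer: SY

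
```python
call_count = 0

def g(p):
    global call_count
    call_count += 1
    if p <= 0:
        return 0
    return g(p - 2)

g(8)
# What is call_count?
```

Linear recursion stepping by 2: 5 calls from p=8 down to ≤0.

Answer: 5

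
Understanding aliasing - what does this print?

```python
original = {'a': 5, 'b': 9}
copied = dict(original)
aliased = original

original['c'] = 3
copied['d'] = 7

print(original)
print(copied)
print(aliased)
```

Key concept: dict() creates copy, assignment creates alias.
Step by step:
`original = {'a': 5, 'b': 9}` → original = {'a': 5, 'b': 9}
`copied = dict(original)` → copied = {'a': 5, 'b': 9}
`aliased = original` → aliased = {'a': 5, 'b': 9} (same object as original)
`original['c'] = 3` → original = {'a': 5, 'b': 9, 'c': 3} (same object as aliased); aliased = {'a': 5, 'b': 9, 'c': 3} (same object as original)
`copied['d'] = 7` → copied = {'a': 5, 'b': 9, 'd': 7}
`print(original)` → prints {'a': 5, 'b': 9, 'c': 3}
`print(copied)` → prints {'a': 5, 'b': 9, 'd': 7}
`print(aliased)` → prints {'a': 5, 'b': 9, 'c': 3}

Answer:
{'a': 5, 'b': 9, 'c': 3}
{'a': 5, 'b': 9, 'd': 7}
{'a': 5, 'b': 9, 'c': 3}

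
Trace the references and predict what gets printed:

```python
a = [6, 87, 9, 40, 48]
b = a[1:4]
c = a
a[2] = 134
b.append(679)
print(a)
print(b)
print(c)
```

Key concept: slice vs alias.
Step by step:
`a = [6, 87, 9, 40, 48]` → a = [6, 87, 9, 40, 48]
`b = a[1:4]` → b = [87, 9, 40]
`c = a` → c = [6, 87, 9, 40, 48] (same object as a)
`a[2] = 134` → a = [6, 87, 134, 40, 48] (same object as c); c = [6, 87, 134, 40, 48] (same object as a)
`b.append(679)` → b = [87, 9, 40, 679]
`print(a)` → prints [6, 87, 134, 40, 48]
`print(b)` → prints [87, 9, 40, 679]
`print(c)` → prints [6, 87, 134, 40, 48]

Answer:
[6, 87, 134, 40, 48]
[87, 9, 40, 679]
[6, 87, 134, 40, 48]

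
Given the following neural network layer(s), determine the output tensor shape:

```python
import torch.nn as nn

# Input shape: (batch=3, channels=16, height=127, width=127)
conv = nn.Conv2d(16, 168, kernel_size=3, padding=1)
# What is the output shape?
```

Input: (3, 16, 127, 127) -> Output: (3, 168, 127, 127)

Answer: (3, 168, 127, 127)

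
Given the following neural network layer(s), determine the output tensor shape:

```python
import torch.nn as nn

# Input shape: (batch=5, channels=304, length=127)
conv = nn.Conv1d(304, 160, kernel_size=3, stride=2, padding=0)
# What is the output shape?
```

Input: (5, 304, 127) -> Output: (5, 160, 63)

Answer: (5, 160, 63)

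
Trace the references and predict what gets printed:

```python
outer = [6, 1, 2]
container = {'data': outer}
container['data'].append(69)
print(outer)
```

Key concept: dict holds reference to list.
Step by step:
`outer = [6, 1, 2]` → outer = [6, 1, 2]
`container = {'data': outer}` → container = {'data': [6, 1, 2]}
`container['data'].append(69)` → outer = [6, 1, 2, 69]; container = {'data': [6, 1, 2, 69]}
`print(outer)` → prints [6, 1, 2, 69]

Answer: [6, 1, 2, 69]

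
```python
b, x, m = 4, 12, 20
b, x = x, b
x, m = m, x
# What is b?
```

Trace:
`b, x, m = 4, 12, 20` → b = 4; x = 12; m = 20
`b, x = x, b` → b = 12; x = 4
`x, m = m, x` → x = 20; m = 4
So b = 12

Answer: 12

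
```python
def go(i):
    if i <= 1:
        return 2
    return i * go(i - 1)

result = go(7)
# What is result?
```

go(7) = 7 * 6 * 5 * 4 * 3 * 2 * 2 = 10080

Answer: 10080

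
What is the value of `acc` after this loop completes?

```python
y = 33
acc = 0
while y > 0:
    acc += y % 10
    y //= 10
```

Sum digits of 33
`acc` takes the values: 0 → 3 → 6

Answer: 6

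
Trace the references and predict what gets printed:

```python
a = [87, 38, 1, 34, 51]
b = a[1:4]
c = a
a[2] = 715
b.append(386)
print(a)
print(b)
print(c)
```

Key concept: slice vs alias.
Step by step:
`a = [87, 38, 1, 34, 51]` → a = [87, 38, 1, 34, 51]
`b = a[1:4]` → b = [38, 1, 34]
`c = a` → c = [87, 38, 1, 34, 51] (same object as a)
`a[2] = 715` → a = [87, 38, 715, 34, 51] (same object as c); c = [87, 38, 715, 34, 51] (same object as a)
`b.append(386)` → b = [38, 1, 34, 386]
`print(a)` → prints [87, 38, 715, 34, 51]
`print(b)` → prints [38, 1, 34, 386]
`print(c)` → prints [87, 38, 715, 34, 51]

Answer:
[87, 38, 715, 34, 51]
[38, 1, 34, 386]
[87, 38, 715, 34, 51]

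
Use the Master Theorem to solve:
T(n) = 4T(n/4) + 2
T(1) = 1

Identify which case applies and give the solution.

a=4, b=4, f(n)=2. log_4(4) = 1. Since c=0 < 1, Case 1 applies: T(n) = Θ(n^log_b(a)) = O(n).

Answer: O(n) - Case 1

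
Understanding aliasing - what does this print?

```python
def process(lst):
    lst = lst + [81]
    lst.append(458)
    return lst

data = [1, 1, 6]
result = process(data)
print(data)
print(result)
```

Key concept: rebinding parameter vs mutation.
Step by step:
`data = [1, 1, 6]` → data = [1, 1, 6]
`result = process(data)` → result = [1, 1, 6, 81, 458]
`print(data)` → prints [1, 1, 6]
`print(result)` → prints [1, 1, 6, 81, 458]

Answer:
[1, 1, 6]
[1, 1, 6, 81, 458]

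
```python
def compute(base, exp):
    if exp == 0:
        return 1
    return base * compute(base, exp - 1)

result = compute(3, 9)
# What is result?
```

compute(3, 9) = 3 * 3 * 3 * 3 * 3 * 3 * 3 * 3 * 3 = 19683

Answer: 19683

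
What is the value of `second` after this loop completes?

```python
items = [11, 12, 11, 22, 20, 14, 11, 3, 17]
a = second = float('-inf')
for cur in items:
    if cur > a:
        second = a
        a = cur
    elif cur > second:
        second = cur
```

Second largest (with repeats) in [11, 12, 11, 22, 20, 14, 11, 3, 17]
`second` takes the values: -inf → 11 → 12 → 20

Answer: 20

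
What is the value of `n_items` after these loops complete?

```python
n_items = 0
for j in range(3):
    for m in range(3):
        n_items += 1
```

3 * 3 = 9
`n_items` takes the values: 0 → 1 → 2 → 3 → 4 → 5 → 6 → 7 → 8 → 9

Answer: 9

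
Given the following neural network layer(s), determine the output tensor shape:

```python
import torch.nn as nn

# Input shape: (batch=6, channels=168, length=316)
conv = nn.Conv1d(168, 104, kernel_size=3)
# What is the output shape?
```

Input: (6, 168, 316) -> Output: (6, 104, 314)

Answer: (6, 104, 314)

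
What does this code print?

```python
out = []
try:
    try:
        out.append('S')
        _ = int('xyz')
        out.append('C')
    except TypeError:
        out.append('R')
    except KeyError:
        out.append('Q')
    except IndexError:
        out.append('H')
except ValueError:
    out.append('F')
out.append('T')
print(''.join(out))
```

Execution trace: 'S' (try body) → 'F' (outer except ValueError) → 'T' (after the try/except). Output: SFT

Answer: SFT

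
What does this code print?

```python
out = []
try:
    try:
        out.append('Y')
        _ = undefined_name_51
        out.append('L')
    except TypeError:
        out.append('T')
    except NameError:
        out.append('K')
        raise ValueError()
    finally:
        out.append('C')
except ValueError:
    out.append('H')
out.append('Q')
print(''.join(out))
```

Execution trace: 'Y' (inner try body) → 'K' (inner except NameError) → 'C' (inner finally) → 'H' (outer except ValueError) → 'Q' (after the try/except). Output: YKCHQ

Answer: YKCHQ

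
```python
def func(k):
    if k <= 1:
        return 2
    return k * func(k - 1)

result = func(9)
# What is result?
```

func(9) = 9 * 8 * 7 * 6 * 5 * 4 * 3 * 2 * 2 = 725760

Answer: 725760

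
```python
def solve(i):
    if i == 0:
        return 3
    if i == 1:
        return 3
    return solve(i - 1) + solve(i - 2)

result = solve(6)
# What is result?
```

Build up from base cases: solve(0)=3, solve(1)=3, solve(2)=6, solve(3)=9, solve(4)=15, solve(5)=24, solve(6)=39

Answer: 39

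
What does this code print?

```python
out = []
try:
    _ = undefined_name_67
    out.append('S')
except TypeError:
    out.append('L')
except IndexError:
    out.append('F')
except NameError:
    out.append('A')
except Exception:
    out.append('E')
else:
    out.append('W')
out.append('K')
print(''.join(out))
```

Execution trace: 'A' (except NameError) → 'K' (after the try/except). Output: AK

Answer: AK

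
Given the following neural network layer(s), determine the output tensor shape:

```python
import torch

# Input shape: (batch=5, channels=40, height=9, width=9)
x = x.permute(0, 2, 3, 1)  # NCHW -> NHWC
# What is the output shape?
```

Input: (5, 40, 9, 9) -> Output: (5, 9, 9, 40)

Answer: (5, 9, 9, 40)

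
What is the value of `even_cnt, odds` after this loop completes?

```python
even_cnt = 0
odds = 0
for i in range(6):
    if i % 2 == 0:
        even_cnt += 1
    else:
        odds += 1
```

Count evens and odds in range(6)
`even_cnt, odds` takes the values: (0, 0) → (1, 0) → (1, 1) → (2, 1) → (2, 2) → (3, 2) → (3, 3)

Answer: 3, 3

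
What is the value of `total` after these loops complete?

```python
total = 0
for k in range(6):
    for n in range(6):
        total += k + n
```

Sum of all k+n for k,n in 6x6
`total` takes the values: 0 → 1 → 3 → 6 → 10 → 15 → 16 → 18 → 21 → 25 → 30 → 36 → 38 → 41 → 45 → 50 → 56 → 63 → 66 → 70 → 75 → 81 → 88 → 96 → 100 → 105 → 111 → 118 → 126 → 135 → 140 → 146 → 153 → 161 → 170 → 180

Answer: 180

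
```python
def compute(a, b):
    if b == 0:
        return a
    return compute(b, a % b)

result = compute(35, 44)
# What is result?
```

compute(35, 44) -> compute(44, 35) -> compute(35, 9) -> compute(9, 8) -> compute(8, 1) -> compute(1, 0) -> 1

Answer: 1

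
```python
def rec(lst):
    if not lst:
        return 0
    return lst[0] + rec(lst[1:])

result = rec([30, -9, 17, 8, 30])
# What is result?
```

30 + (-9) + 17 + 8 + 30 + 0 = 76

Answer: 76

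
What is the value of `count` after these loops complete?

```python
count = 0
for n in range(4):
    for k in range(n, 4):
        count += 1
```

Upper triangle: 4 + 3 + ... + 1
`count` takes the values: 0 → 1 → 2 → 3 → 4 → 5 → 6 → 7 → 8 → 9 → 10

Answer: 10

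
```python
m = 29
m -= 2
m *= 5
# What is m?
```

Trace:
`m = 29` → m = 29
`m -= 2` → m = 27
`m *= 5` → m = 135
So m = 135

Answer: 135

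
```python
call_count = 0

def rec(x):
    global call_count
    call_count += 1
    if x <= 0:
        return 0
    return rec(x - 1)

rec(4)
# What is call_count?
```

Linear recursion stepping by 1: 5 calls from x=4 down to ≤0.

Answer: 5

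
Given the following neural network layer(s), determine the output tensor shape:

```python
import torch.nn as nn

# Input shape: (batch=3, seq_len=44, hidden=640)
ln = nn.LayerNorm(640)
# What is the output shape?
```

Input: (3, 44, 640) -> Output: (3, 44, 640)

Answer: (3, 44, 640)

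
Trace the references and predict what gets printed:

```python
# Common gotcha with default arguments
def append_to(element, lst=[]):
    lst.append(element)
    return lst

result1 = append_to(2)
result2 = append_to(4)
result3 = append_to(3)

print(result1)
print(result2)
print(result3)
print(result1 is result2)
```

Key concept: mutable default argument gotcha.
Step by step:
`result1 = append_to(2)` → result1 = [2]
`result2 = append_to(4)` → result1 = [2, 4] (same object as result2); result2 = [2, 4] (same object as result1)
`result3 = append_to(3)` → result1 = [2, 4, 3] (same object as result2, result3); result2 = [2, 4, 3] (same object as result1, result3); result3 = [2, 4, 3] (same object as result1, result2)
`print(result1)` → prints [2, 4, 3]
`print(result2)` → prints [2, 4, 3]
`print(result3)` → prints [2, 4, 3]
`print(result1 is result2)` → prints True

Answer:
[2, 4, 3]
[2, 4, 3]
[2, 4, 3]
True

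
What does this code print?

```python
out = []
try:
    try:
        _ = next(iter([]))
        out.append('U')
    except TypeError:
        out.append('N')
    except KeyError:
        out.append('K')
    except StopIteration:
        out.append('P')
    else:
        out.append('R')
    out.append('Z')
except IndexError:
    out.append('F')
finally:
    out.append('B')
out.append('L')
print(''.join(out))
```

Execution trace: 'P' (inner except StopIteration) → 'Z' (try body, no exception) → 'B' (finally) → 'L' (after the try/except). Output: PZBL

Answer: PZBL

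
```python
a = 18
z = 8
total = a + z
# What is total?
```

Trace:
`a = 18` → a = 18
`z = 8` → z = 8
`total = a + z` → total = 26
So total = 26

Answer: 26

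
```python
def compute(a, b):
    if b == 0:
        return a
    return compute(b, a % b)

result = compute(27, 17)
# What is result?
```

compute(27, 17) -> compute(17, 10) -> compute(10, 7) -> compute(7, 3) -> compute(3, 1) -> compute(1, 0) -> 1

Answer: 1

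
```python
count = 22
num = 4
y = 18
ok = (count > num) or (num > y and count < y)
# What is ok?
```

Trace:
`count = 22` → count = 22
`num = 4` → num = 4
`y = 18` → y = 18
`ok = (count > num) or (num > y and count < y)` → ok = True
So ok = True

Answer: True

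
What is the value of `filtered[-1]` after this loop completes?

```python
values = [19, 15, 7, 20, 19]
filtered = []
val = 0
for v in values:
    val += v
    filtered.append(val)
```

Cumulative sum ends at 80
`filtered` takes the values: [] → [19] → [19, 34] → [19, 34, 41] → [19, 34, 41, 61] → [19, 34, 41, 61, 80]
So `filtered[-1]` = 80

Answer: 80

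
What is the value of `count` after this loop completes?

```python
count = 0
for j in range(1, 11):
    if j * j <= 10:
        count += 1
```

Count numbers where j² ≤ 10
`count` takes the values: 0 → 1 → 2 → 3

Answer: 3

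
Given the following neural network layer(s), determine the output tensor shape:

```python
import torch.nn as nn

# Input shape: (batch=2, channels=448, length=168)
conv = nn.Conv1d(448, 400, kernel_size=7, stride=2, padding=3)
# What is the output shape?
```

Input: (2, 448, 168) -> Output: (2, 400, 84)

Answer: (2, 400, 84)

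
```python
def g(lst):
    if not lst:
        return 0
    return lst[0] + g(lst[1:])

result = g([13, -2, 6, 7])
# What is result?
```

13 + (-2) + 6 + 7 + 0 = 24

Answer: 24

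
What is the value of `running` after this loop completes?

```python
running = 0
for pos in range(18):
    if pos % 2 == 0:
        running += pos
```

Sum of even numbers 0 to 17
`running` takes the values: 0 → 2 → 6 → 12 → 20 → 30 → 42 → 56 → 72

Answer: 72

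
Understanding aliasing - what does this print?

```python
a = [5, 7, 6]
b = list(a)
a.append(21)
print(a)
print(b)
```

Key concept: list() constructor creates copy.
Step by step:
`a = [5, 7, 6]` → a = [5, 7, 6]
`b = list(a)` → b = [5, 7, 6]
`a.append(21)` → a = [5, 7, 6, 21]
`print(a)` → prints [5, 7, 6, 21]
`print(b)` → prints [5, 7, 6]

Answer:
[5, 7, 6, 21]
[5, 7, 6]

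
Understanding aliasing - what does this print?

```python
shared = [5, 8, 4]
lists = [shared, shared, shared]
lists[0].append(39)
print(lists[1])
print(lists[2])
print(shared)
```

Key concept: list of same reference.
Step by step:
`shared = [5, 8, 4]` → shared = [5, 8, 4]
`lists = [shared, shared, shared]` → lists = [[5, 8, 4], [5, 8, 4], [5, 8, 4]]
`lists[0].append(39)` → shared = [5, 8, 4, 39]; lists = [[5, 8, 4, 39], [5, 8, 4, 39], [5, 8, 4, 39]]
`print(lists[1])` → prints [5, 8, 4, 39]
`print(lists[2])` → prints [5, 8, 4, 39]
`print(shared)` → prints [5, 8, 4, 39]

Answer:
[5, 8, 4, 39]
[5, 8, 4, 39]
[5, 8, 4, 39]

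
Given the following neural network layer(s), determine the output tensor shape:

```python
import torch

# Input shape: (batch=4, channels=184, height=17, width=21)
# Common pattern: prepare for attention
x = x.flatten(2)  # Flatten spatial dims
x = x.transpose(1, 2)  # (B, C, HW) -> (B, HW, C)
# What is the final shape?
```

Input: (4, 184, 17, 21) -> after flatten(2): (4, 184, 357) -> Output: (4, 357, 184)

Answer: (4, 357, 184)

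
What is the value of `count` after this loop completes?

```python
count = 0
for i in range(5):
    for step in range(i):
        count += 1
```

Triangle number: 0+1+2+...+4
`count` takes the values: 0 → 1 → 2 → 3 → 4 → 5 → 6 → 7 → 8 → 9 → 10

Answer: 10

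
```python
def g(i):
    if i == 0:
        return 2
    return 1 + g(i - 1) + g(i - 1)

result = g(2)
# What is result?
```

g(i) = 1 + 2·g(i-1), g(0)=2. Closed form: (2+1)·2^2 - 1 = 11.

Answer: 11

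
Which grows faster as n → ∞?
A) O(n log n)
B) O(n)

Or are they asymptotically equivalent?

O(n log n) vs O(n): Higher order terms dominate.

Answer: A) O(n log n) grows faster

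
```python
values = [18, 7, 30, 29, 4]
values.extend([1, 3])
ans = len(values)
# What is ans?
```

Trace:
`values = [18, 7, 30, 29, 4]` → values = [18, 7, 30, 29, 4]
`values.extend([1, 3])` → values = [18, 7, 30, 29, 4, 1, 3]
`ans = len(values)` → ans = 7
So ans = 7

Answer: 7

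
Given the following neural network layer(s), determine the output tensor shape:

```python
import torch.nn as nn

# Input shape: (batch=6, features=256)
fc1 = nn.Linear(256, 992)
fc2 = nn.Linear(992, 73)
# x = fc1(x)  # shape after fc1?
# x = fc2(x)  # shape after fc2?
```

Input: (6, 256) -> after fc1: (6, 992) -> Output: (6, 73)

Answer: (6, 73)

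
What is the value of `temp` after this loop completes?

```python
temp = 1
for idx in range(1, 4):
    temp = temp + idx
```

Start at 1, add 1 through 3
`temp` takes the values: 1 → 2 → 4 → 7

Answer: 7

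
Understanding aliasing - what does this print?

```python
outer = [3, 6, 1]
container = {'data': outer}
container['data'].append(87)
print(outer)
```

Key concept: dict holds reference to list.
Step by step:
`outer = [3, 6, 1]` → outer = [3, 6, 1]
`container = {'data': outer}` → container = {'data': [3, 6, 1]}
`container['data'].append(87)` → outer = [3, 6, 1, 87]; container = {'data': [3, 6, 1, 87]}
`print(outer)` → prints [3, 6, 1, 87]

Answer: [3, 6, 1, 87]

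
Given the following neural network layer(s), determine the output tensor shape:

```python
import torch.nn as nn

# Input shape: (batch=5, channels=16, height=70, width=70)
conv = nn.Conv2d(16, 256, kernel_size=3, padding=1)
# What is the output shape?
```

Input: (5, 16, 70, 70) -> Output: (5, 256, 70, 70)

Answer: (5, 256, 70, 70)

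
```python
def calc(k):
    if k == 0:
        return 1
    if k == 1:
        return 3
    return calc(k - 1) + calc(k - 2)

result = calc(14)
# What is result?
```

Build up from base cases: calc(0)=1, calc(1)=3, calc(2)=4, calc(3)=7, calc(4)=11, calc(5)=18, calc(6)=29, ..., calc(14)=1364

Answer: 1364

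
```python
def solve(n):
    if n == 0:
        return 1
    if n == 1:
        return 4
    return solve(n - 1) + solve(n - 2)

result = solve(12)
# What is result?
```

Build up from base cases: solve(0)=1, solve(1)=4, solve(2)=5, solve(3)=9, solve(4)=14, solve(5)=23, solve(6)=37, ..., solve(12)=665

Answer: 665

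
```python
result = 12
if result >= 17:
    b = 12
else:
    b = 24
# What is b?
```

Trace:
`result = 12` → result = 12
`if result >= 17: ...` → result >= 17 is False, take else branch → b = 24
So b = 24

Answer: 24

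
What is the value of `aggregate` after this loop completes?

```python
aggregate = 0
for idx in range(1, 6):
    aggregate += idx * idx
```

Sum of squares 1² to 5² = 55
`aggregate` takes the values: 0 → 1 → 5 → 14 → 30 → 55

Answer: 55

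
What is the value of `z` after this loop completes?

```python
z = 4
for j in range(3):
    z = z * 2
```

Multiply by 2, 3 times: 4 * 2^3 = 32
`z` takes the values: 4 → 8 → 16 → 32

Answer: 32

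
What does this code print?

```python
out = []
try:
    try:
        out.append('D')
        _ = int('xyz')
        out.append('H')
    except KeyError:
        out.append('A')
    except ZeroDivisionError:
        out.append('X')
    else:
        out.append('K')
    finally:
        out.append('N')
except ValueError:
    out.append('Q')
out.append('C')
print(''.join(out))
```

Execution trace: 'D' (try body) → 'N' (finally) → 'Q' (outer except ValueError) → 'C' (after the try/except). Output: DNQC

Answer: DNQC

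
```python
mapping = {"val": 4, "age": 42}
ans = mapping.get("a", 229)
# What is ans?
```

Trace:
`mapping = {"val": 4, "age": 42}` → mapping = {'val': 4, 'age': 42}
`ans = mapping.get("a", 229)` → ans = 229
So ans = 229

Answer: 229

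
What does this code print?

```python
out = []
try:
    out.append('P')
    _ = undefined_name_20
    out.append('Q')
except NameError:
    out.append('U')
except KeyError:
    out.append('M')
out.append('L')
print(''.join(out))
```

Execution trace: 'P' (try body) → 'U' (except NameError) → 'L' (after the try/except). Output: PUL

Answer: PUL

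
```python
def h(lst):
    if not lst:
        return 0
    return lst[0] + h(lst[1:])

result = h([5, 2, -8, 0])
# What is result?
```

5 + 2 + (-8) + 0 + 0 = -1

Answer: -1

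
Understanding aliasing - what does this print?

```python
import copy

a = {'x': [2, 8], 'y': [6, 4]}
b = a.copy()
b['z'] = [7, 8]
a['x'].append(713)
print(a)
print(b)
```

Key concept: shallow copy of dict with mutable values.
Step by step:
`a = {'x': [2, 8], 'y': [6, 4]}` → a = {'x': [2, 8], 'y': [6, 4]}
`b = a.copy()` → b = {'x': [2, 8], 'y': [6, 4]}
`b['z'] = [7, 8]` → b = {'x': [2, 8], 'y': [6, 4], 'z': [7, 8]}
`a['x'].append(713)` → a = {'x': [2, 8, 713], 'y': [6, 4]}; b = {'x': [2, 8, 713], 'y': [6, 4], 'z': [7, 8]}
`print(a)` → prints {'x': [2, 8, 713], 'y': [6, 4]}
`print(b)` → prints {'x': [2, 8, 713], 'y': [6, 4], 'z': [7, 8]}

Answer:
{'x': [2, 8, 713], 'y': [6, 4]}
{'x': [2, 8, 713], 'y': [6, 4], 'z': [7, 8]}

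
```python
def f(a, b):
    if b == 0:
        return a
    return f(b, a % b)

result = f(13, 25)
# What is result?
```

f(13, 25) -> f(25, 13) -> f(13, 12) -> f(12, 1) -> f(1, 0) -> 1

Answer: 1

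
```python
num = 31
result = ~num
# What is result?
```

Trace:
`num = 31` → num = 31
`result = ~num` → result = -32
So result = -32

Answer: -32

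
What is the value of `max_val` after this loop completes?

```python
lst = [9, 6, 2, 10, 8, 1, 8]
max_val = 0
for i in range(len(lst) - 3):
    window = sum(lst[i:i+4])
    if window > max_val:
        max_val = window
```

Max sum of 4-element window in [9, 6, 2, 10, 8, 1, 8]
`max_val` takes the values: 0 → 27

Answer: 27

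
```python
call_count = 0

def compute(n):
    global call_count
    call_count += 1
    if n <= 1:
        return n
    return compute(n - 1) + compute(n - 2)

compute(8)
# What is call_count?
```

Calls(n) = 1 + Calls(n-1) + Calls(n-2); Calls(0)=Calls(1)=1. For n=8 this gives 67.

Answer: 67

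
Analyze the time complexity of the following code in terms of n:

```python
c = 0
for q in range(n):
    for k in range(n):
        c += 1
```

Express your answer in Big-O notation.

Each loop level contributes: n × n. Multiplying the contributions gives O(n^2).

Answer: O(n^2)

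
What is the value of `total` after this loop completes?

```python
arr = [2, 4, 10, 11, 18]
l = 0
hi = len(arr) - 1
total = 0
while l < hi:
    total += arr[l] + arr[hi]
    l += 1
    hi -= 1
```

Sum of pairs from ends
`total` takes the values: 0 → 20 → 35

Answer: 35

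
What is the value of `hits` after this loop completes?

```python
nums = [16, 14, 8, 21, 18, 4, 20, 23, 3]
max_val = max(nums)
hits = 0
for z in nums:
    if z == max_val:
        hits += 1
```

Count of max value 23 in [16, 14, 8, 21, 18, 4, 20, 23, 3]
`hits` takes the values: 0 → 1

Answer: 1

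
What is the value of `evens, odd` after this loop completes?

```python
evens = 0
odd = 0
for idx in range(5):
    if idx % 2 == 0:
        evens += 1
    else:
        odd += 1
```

Count evens and odds in range(5)
`evens, odd` takes the values: (0, 0) → (1, 0) → (1, 1) → (2, 1) → (2, 2) → (3, 2)

Answer: 3, 2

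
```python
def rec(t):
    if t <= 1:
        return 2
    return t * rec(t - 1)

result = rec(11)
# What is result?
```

rec(11) = 11 * 10 * 9 * 8 * 7 * 6 * 5 * 4 * 3 * 2 * 2 = 79833600

Answer: 79833600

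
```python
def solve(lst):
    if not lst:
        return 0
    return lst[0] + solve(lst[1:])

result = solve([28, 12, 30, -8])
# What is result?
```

28 + 12 + 30 + (-8) + 0 = 62

Answer: 62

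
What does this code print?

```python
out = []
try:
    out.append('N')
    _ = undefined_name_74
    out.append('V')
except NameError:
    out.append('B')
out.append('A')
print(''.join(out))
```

Execution trace: 'N' (try body) → 'B' (except NameError) → 'A' (after the try/except). Output: NBA

Answer: NBA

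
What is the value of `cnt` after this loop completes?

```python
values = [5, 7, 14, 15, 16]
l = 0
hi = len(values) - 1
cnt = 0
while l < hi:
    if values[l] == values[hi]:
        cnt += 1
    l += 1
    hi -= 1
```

Count matching pairs from ends
`cnt` takes the values: 0

Answer: 0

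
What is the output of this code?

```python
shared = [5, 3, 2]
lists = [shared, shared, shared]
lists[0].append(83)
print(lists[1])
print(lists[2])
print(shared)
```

Key concept: list of same reference.
Step by step:
`shared = [5, 3, 2]` → shared = [5, 3, 2]
`lists = [shared, shared, shared]` → lists = [[5, 3, 2], [5, 3, 2], [5, 3, 2]]
`lists[0].append(83)` → shared = [5, 3, 2, 83]; lists = [[5, 3, 2, 83], [5, 3, 2, 83], [5, 3, 2, 83]]
`print(lists[1])` → prints [5, 3, 2, 83]
`print(lists[2])` → prints [5, 3, 2, 83]
`print(shared)` → prints [5, 3, 2, 83]

Answer:
[5, 3, 2, 83]
[5, 3, 2, 83]
[5, 3, 2, 83]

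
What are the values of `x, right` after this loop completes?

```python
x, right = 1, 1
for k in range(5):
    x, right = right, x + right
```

Fibonacci: after 5 iterations
`x, right` takes the values: (1, 1) → (1, 2) → (2, 3) → (3, 5) → (5, 8) → (8, 13)

Answer: 8, 13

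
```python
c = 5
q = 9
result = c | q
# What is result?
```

Trace:
`c = 5` → c = 5
`q = 9` → q = 9
`result = c | q` → result = 13
So result = 13

Answer: 13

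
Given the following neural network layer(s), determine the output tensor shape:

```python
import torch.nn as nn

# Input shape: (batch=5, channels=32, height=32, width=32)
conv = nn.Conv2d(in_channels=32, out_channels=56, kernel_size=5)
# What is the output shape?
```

Input: (5, 32, 32, 32) -> Output: (5, 56, 28, 28)

Answer: (5, 56, 28, 28)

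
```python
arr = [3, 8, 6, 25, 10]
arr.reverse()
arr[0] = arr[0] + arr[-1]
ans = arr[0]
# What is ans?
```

Trace:
`arr = [3, 8, 6, 25, 10]` → arr = [3, 8, 6, 25, 10]
`arr.reverse()` → arr = [10, 25, 6, 8, 3]
`arr[0] = arr[0] + arr[-1]` → arr = [13, 25, 6, 8, 3]
`ans = arr[0]` → ans = 13
So ans = 13

Answer: 13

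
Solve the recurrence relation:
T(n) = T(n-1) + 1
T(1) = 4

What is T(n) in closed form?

Unrolling: T(n) = T(1) + 1·(n-1) = 4 + 1(n-1) = n + 3.

Answer: T(n) = n + 3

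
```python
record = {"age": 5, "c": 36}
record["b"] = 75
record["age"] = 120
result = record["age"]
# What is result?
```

Trace:
`record = {"age": 5, "c": 36}` → record = {'age': 5, 'c': 36}
`record["b"] = 75` → record = {'age': 5, 'c': 36, 'b': 75}
`record["age"] = 120` → record = {'age': 120, 'c': 36, 'b': 75}
`result = record["age"]` → result = 120
So result = 120

Answer: 120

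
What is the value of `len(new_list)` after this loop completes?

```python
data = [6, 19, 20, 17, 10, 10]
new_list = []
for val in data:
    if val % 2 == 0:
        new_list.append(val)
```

Count even numbers in [6, 19, 20, 17, 10, 10]
`new_list` takes the values: [] → [6] → [6, 20] → [6, 20, 10] → [6, 20, 10, 10]
So `len(new_list)` = 4

Answer: 4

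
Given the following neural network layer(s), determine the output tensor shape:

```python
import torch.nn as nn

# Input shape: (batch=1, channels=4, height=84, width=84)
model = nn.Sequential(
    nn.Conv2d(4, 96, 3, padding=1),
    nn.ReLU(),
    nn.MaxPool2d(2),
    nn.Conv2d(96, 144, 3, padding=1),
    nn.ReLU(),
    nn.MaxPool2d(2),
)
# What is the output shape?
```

Input: (1, 4, 84, 84) -> after first Conv2d: (1, 96, 84, 84) -> after first MaxPool2d: (1, 96, 42, 42) -> after second Conv2d: (1, 144, 42, 42) -> Output: (1, 144, 21, 21)

Answer: (1, 144, 21, 21)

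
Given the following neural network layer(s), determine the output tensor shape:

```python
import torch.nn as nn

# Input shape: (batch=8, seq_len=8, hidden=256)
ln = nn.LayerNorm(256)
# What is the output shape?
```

Input: (8, 8, 256) -> Output: (8, 8, 256)

Answer: (8, 8, 256)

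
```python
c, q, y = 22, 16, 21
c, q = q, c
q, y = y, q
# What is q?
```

Trace:
`c, q, y = 22, 16, 21` → c = 22; q = 16; y = 21
`c, q = q, c` → c = 16; q = 22
`q, y = y, q` → q = 21; y = 22
So q = 21

Answer: 21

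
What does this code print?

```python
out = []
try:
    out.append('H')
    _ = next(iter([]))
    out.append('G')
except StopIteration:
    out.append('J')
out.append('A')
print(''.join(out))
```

Execution trace: 'H' (try body) → 'J' (except StopIteration) → 'A' (after the try/except). Output: HJA

Answer: HJA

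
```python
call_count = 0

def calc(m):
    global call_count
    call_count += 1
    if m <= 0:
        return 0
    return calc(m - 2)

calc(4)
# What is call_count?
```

Linear recursion stepping by 2: 3 calls from m=4 down to ≤0.

Answer: 3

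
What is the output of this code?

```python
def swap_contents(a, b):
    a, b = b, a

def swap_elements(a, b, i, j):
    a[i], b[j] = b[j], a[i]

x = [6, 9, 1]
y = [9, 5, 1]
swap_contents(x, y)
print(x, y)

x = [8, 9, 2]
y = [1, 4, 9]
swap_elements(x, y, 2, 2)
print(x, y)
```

Key concept: parameter rebinding vs mutation.
Step by step:
`x = [6, 9, 1]` → x = [6, 9, 1]
`y = [9, 5, 1]` → y = [9, 5, 1]
`swap_contents(x, y)` → no visible change to tracked variables
`print(x, y)` → prints [6, 9, 1] [9, 5, 1]
`x = [8, 9, 2]` → x = [8, 9, 2]
`y = [1, 4, 9]` → y = [1, 4, 9]
`swap_elements(x, y, 2, 2)` → x = [8, 9, 9]; y = [1, 4, 2]
`print(x, y)` → prints [8, 9, 9] [1, 4, 2]

Answer:
[6, 9, 1] [9, 5, 1]
[8, 9, 9] [1, 4, 2]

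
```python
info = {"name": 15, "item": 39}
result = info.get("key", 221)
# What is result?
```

Trace:
`info = {"name": 15, "item": 39}` → info = {'name': 15, 'item': 39}
`result = info.get("key", 221)` → result = 221
So result = 221

Answer: 221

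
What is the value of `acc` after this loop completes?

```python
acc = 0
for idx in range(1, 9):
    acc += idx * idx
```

Sum of squares 1² to 8² = 204
`acc` takes the values: 0 → 1 → 5 → 14 → 30 → 55 → 91 → 140 → 204

Answer: 204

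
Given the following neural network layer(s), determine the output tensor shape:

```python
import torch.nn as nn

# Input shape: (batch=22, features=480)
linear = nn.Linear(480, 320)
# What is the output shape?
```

Input: (22, 480) -> Output: (22, 320)

Answer: (22, 320)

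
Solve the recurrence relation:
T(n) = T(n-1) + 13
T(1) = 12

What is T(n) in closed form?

Unrolling: T(n) = T(1) + 13·(n-1) = 12 + 13(n-1) = 13n - 1.

Answer: T(n) = 13n - 1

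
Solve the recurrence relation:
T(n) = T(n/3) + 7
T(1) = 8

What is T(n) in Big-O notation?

Each step divides n by 3 and adds 7. After log_3(n) steps we reach T(1)=8. So T(n) = 7·log_3(n) + 8 = O(log n).

Answer: O(log n)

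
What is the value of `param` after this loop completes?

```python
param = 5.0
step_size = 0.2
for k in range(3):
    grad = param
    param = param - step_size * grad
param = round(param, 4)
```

Gradient descent: w = 5.0 * (1 - 0.2)^3
`param` takes the values: 5.0 → 4.0 → 3.2 → 2.56

Answer: 2.56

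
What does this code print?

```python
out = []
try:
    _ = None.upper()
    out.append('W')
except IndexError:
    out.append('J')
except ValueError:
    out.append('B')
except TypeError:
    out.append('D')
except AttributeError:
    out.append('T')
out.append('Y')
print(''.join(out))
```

Execution trace: 'T' (except AttributeError) → 'Y' (after the try/except). Output: TY

Answer: TY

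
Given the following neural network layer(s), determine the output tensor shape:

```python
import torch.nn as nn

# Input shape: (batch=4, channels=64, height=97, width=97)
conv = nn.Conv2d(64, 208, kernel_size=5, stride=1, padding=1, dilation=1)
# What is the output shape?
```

Input: (4, 64, 97, 97) -> Output: (4, 208, 95, 95)

Answer: (4, 208, 95, 95)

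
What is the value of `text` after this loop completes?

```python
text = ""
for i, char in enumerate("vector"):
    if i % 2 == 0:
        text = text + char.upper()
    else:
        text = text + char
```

Uppercase even positions in 'vector'
`text` takes the values: "" → "V" → "Ve" → "VeC" → "VeCt" → "VeCtO" → "VeCtOr"

Answer: "VeCtOr"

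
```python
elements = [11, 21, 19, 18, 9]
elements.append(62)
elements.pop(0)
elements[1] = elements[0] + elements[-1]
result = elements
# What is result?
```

Trace:
`elements = [11, 21, 19, 18, 9]` → elements = [11, 21, 19, 18, 9]
`elements.append(62)` → elements = [11, 21, 19, 18, 9, 62]
`elements.pop(0)` → elements = [21, 19, 18, 9, 62]
`elements[1] = elements[0] + elements[-1]` → elements = [21, 83, 18, 9, 62]
`result = elements` → result = [21, 83, 18, 9, 62]
So result = [21, 83, 18, 9, 62]

Answer: [21, 83, 18, 9, 62]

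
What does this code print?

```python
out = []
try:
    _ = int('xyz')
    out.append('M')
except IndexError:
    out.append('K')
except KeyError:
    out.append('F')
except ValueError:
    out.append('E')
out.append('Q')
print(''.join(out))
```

Execution trace: 'E' (except ValueError) → 'Q' (after the try/except). Output: EQ

Answer: EQ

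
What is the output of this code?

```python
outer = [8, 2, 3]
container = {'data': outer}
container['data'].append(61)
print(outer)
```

Key concept: dict holds reference to list.
Step by step:
`outer = [8, 2, 3]` → outer = [8, 2, 3]
`container = {'data': outer}` → container = {'data': [8, 2, 3]}
`container['data'].append(61)` → outer = [8, 2, 3, 61]; container = {'data': [8, 2, 3, 61]}
`print(outer)` → prints [8, 2, 3, 61]

Answer: [8, 2, 3, 61]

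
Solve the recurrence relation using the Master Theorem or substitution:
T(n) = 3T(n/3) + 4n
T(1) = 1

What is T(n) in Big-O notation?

By Master Theorem: a=3, b=3, f(n)=4n. Since log_3(3) = 1 and f(n) = Θ(n^1), Case 2 applies. T(n) = O(n log n).

Answer: O(n log n)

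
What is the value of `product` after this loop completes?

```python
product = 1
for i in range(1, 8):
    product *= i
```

7! = 5040
`product` takes the values: 1 → 2 → 6 → 24 → 120 → 720 → 5040

Answer: 5040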